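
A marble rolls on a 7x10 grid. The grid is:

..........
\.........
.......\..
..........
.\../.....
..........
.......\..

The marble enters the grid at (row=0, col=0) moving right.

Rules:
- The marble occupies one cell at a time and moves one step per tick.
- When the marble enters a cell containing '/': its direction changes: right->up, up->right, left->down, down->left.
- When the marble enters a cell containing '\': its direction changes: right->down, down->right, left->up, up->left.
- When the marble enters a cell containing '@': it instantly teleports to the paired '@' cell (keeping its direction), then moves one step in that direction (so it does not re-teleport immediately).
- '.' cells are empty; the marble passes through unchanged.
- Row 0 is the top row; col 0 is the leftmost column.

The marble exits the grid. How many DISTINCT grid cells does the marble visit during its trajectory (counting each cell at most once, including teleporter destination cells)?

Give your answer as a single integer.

Answer: 10

Derivation:
Step 1: enter (0,0), '.' pass, move right to (0,1)
Step 2: enter (0,1), '.' pass, move right to (0,2)
Step 3: enter (0,2), '.' pass, move right to (0,3)
Step 4: enter (0,3), '.' pass, move right to (0,4)
Step 5: enter (0,4), '.' pass, move right to (0,5)
Step 6: enter (0,5), '.' pass, move right to (0,6)
Step 7: enter (0,6), '.' pass, move right to (0,7)
Step 8: enter (0,7), '.' pass, move right to (0,8)
Step 9: enter (0,8), '.' pass, move right to (0,9)
Step 10: enter (0,9), '.' pass, move right to (0,10)
Step 11: at (0,10) — EXIT via right edge, pos 0
Distinct cells visited: 10 (path length 10)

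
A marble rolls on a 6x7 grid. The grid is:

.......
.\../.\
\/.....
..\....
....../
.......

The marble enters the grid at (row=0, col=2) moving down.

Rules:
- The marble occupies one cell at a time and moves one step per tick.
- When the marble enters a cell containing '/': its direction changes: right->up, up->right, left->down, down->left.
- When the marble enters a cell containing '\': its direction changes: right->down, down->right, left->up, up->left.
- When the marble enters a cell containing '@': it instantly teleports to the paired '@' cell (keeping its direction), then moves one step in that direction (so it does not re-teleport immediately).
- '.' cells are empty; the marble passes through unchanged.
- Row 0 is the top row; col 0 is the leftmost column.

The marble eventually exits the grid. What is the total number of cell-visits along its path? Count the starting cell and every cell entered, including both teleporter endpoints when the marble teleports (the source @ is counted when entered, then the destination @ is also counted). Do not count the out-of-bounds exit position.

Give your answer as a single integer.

Answer: 8

Derivation:
Step 1: enter (0,2), '.' pass, move down to (1,2)
Step 2: enter (1,2), '.' pass, move down to (2,2)
Step 3: enter (2,2), '.' pass, move down to (3,2)
Step 4: enter (3,2), '\' deflects down->right, move right to (3,3)
Step 5: enter (3,3), '.' pass, move right to (3,4)
Step 6: enter (3,4), '.' pass, move right to (3,5)
Step 7: enter (3,5), '.' pass, move right to (3,6)
Step 8: enter (3,6), '.' pass, move right to (3,7)
Step 9: at (3,7) — EXIT via right edge, pos 3
Path length (cell visits): 8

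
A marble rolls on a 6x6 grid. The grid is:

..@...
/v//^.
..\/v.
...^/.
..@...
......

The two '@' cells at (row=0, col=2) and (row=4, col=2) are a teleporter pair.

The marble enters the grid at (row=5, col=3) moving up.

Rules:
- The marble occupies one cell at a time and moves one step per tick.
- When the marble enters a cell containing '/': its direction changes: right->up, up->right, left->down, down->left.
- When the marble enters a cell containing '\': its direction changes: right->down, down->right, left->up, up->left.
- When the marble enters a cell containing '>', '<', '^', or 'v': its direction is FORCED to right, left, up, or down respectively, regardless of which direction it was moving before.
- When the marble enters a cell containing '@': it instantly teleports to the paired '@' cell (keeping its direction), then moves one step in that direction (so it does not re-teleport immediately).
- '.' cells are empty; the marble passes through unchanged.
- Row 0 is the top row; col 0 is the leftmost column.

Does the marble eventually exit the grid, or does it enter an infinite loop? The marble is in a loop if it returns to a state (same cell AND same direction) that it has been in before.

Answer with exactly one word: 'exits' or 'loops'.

Step 1: enter (5,3), '.' pass, move up to (4,3)
Step 2: enter (4,3), '.' pass, move up to (3,3)
Step 3: enter (3,3), '^' forces up->up, move up to (2,3)
Step 4: enter (2,3), '/' deflects up->right, move right to (2,4)
Step 5: enter (2,4), 'v' forces right->down, move down to (3,4)
Step 6: enter (3,4), '/' deflects down->left, move left to (3,3)
Step 7: enter (3,3), '^' forces left->up, move up to (2,3)
Step 8: at (2,3) dir=up — LOOP DETECTED (seen before)

Answer: loops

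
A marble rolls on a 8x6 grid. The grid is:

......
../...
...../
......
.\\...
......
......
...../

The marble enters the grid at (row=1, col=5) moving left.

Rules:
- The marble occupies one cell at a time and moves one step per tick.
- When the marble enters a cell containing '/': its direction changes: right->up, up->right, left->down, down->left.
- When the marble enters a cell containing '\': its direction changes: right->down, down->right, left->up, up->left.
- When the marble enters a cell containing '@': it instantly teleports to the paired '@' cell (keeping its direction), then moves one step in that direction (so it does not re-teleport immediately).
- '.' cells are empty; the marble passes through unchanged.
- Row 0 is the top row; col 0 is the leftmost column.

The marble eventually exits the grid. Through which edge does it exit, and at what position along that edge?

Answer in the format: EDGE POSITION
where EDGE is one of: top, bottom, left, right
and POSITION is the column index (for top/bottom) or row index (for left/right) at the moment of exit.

Answer: right 4

Derivation:
Step 1: enter (1,5), '.' pass, move left to (1,4)
Step 2: enter (1,4), '.' pass, move left to (1,3)
Step 3: enter (1,3), '.' pass, move left to (1,2)
Step 4: enter (1,2), '/' deflects left->down, move down to (2,2)
Step 5: enter (2,2), '.' pass, move down to (3,2)
Step 6: enter (3,2), '.' pass, move down to (4,2)
Step 7: enter (4,2), '\' deflects down->right, move right to (4,3)
Step 8: enter (4,3), '.' pass, move right to (4,4)
Step 9: enter (4,4), '.' pass, move right to (4,5)
Step 10: enter (4,5), '.' pass, move right to (4,6)
Step 11: at (4,6) — EXIT via right edge, pos 4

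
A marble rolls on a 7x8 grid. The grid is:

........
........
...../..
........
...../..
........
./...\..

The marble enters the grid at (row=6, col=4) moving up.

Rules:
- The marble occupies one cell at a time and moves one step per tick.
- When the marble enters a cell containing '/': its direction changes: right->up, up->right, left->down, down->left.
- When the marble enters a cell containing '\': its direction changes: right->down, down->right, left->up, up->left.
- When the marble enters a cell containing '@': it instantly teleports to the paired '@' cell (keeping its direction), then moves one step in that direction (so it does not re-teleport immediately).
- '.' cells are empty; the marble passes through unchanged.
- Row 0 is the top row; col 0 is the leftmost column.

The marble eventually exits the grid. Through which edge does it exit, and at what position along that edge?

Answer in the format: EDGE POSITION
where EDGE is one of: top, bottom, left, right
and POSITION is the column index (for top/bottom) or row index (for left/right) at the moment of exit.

Step 1: enter (6,4), '.' pass, move up to (5,4)
Step 2: enter (5,4), '.' pass, move up to (4,4)
Step 3: enter (4,4), '.' pass, move up to (3,4)
Step 4: enter (3,4), '.' pass, move up to (2,4)
Step 5: enter (2,4), '.' pass, move up to (1,4)
Step 6: enter (1,4), '.' pass, move up to (0,4)
Step 7: enter (0,4), '.' pass, move up to (-1,4)
Step 8: at (-1,4) — EXIT via top edge, pos 4

Answer: top 4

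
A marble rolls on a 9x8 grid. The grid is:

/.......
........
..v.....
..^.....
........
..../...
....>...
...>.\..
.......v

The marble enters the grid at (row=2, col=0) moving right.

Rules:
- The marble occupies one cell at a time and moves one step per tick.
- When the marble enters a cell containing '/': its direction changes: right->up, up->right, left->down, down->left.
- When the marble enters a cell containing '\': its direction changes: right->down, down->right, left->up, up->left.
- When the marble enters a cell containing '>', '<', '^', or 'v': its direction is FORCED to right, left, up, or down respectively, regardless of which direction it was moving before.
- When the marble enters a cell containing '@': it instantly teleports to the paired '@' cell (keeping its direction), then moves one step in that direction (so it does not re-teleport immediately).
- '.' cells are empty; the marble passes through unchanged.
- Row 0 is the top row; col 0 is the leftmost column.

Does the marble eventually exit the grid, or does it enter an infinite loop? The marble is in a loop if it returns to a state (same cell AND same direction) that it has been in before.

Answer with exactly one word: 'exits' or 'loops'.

Answer: loops

Derivation:
Step 1: enter (2,0), '.' pass, move right to (2,1)
Step 2: enter (2,1), '.' pass, move right to (2,2)
Step 3: enter (2,2), 'v' forces right->down, move down to (3,2)
Step 4: enter (3,2), '^' forces down->up, move up to (2,2)
Step 5: enter (2,2), 'v' forces up->down, move down to (3,2)
Step 6: at (3,2) dir=down — LOOP DETECTED (seen before)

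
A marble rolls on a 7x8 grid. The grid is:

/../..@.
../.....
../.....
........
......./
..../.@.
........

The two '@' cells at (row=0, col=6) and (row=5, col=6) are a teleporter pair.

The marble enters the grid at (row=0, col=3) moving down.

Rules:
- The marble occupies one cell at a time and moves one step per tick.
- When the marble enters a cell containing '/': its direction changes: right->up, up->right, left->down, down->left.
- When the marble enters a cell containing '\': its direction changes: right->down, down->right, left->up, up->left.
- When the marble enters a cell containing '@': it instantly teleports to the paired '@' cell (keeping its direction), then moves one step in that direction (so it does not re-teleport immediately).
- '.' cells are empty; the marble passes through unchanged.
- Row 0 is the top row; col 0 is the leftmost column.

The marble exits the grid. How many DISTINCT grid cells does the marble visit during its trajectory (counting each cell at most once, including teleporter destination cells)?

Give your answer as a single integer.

Answer: 10

Derivation:
Step 1: enter (0,3), '/' deflects down->left, move left to (0,2)
Step 2: enter (0,2), '.' pass, move left to (0,1)
Step 3: enter (0,1), '.' pass, move left to (0,0)
Step 4: enter (0,0), '/' deflects left->down, move down to (1,0)
Step 5: enter (1,0), '.' pass, move down to (2,0)
Step 6: enter (2,0), '.' pass, move down to (3,0)
Step 7: enter (3,0), '.' pass, move down to (4,0)
Step 8: enter (4,0), '.' pass, move down to (5,0)
Step 9: enter (5,0), '.' pass, move down to (6,0)
Step 10: enter (6,0), '.' pass, move down to (7,0)
Step 11: at (7,0) — EXIT via bottom edge, pos 0
Distinct cells visited: 10 (path length 10)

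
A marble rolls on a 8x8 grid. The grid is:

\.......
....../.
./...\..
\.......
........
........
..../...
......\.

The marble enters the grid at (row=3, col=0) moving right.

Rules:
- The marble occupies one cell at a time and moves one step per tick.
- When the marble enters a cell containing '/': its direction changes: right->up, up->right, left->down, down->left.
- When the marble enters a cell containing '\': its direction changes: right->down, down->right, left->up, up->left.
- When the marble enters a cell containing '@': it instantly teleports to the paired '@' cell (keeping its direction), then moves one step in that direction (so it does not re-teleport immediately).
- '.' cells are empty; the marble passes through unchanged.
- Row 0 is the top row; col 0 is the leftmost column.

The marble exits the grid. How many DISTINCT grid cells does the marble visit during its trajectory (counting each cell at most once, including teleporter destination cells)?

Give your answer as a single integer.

Answer: 5

Derivation:
Step 1: enter (3,0), '\' deflects right->down, move down to (4,0)
Step 2: enter (4,0), '.' pass, move down to (5,0)
Step 3: enter (5,0), '.' pass, move down to (6,0)
Step 4: enter (6,0), '.' pass, move down to (7,0)
Step 5: enter (7,0), '.' pass, move down to (8,0)
Step 6: at (8,0) — EXIT via bottom edge, pos 0
Distinct cells visited: 5 (path length 5)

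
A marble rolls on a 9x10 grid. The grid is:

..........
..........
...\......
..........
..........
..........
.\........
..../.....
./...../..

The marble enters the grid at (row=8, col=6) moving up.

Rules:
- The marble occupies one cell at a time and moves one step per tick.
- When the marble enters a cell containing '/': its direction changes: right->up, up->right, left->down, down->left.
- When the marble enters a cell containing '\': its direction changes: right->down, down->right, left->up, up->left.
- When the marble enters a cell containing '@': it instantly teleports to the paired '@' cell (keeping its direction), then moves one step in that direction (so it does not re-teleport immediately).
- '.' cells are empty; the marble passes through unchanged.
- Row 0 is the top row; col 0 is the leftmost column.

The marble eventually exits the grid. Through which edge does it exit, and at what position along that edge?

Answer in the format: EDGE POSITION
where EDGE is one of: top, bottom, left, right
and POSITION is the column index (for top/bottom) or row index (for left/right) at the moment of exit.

Step 1: enter (8,6), '.' pass, move up to (7,6)
Step 2: enter (7,6), '.' pass, move up to (6,6)
Step 3: enter (6,6), '.' pass, move up to (5,6)
Step 4: enter (5,6), '.' pass, move up to (4,6)
Step 5: enter (4,6), '.' pass, move up to (3,6)
Step 6: enter (3,6), '.' pass, move up to (2,6)
Step 7: enter (2,6), '.' pass, move up to (1,6)
Step 8: enter (1,6), '.' pass, move up to (0,6)
Step 9: enter (0,6), '.' pass, move up to (-1,6)
Step 10: at (-1,6) — EXIT via top edge, pos 6

Answer: top 6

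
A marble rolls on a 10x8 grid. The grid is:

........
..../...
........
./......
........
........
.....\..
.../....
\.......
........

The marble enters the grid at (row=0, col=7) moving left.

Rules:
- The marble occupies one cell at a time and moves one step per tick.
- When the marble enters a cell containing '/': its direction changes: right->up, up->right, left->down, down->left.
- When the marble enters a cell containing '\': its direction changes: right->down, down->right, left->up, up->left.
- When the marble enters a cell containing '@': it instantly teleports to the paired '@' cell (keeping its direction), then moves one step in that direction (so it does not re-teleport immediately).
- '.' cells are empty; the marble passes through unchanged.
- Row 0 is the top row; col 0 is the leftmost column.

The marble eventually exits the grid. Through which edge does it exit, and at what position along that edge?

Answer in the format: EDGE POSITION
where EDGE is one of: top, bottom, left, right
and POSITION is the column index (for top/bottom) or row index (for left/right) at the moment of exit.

Step 1: enter (0,7), '.' pass, move left to (0,6)
Step 2: enter (0,6), '.' pass, move left to (0,5)
Step 3: enter (0,5), '.' pass, move left to (0,4)
Step 4: enter (0,4), '.' pass, move left to (0,3)
Step 5: enter (0,3), '.' pass, move left to (0,2)
Step 6: enter (0,2), '.' pass, move left to (0,1)
Step 7: enter (0,1), '.' pass, move left to (0,0)
Step 8: enter (0,0), '.' pass, move left to (0,-1)
Step 9: at (0,-1) — EXIT via left edge, pos 0

Answer: left 0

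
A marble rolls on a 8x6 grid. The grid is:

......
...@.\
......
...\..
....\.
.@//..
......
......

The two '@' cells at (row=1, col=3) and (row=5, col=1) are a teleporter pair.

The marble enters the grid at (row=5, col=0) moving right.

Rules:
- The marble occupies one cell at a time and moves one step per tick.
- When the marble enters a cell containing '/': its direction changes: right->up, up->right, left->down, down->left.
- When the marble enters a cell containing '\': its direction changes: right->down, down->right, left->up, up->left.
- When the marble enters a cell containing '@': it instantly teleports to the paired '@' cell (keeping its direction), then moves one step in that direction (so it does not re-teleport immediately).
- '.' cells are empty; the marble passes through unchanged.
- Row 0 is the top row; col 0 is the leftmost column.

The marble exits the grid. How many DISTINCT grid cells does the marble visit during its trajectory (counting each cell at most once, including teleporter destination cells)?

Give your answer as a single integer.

Step 1: enter (5,0), '.' pass, move right to (5,1)
Step 2: enter (5,1), '@' teleport (5,1)->(1,3), also enter (1,3), move right to (1,4)
Step 3: enter (1,4), '.' pass, move right to (1,5)
Step 4: enter (1,5), '\' deflects right->down, move down to (2,5)
Step 5: enter (2,5), '.' pass, move down to (3,5)
Step 6: enter (3,5), '.' pass, move down to (4,5)
Step 7: enter (4,5), '.' pass, move down to (5,5)
Step 8: enter (5,5), '.' pass, move down to (6,5)
Step 9: enter (6,5), '.' pass, move down to (7,5)
Step 10: enter (7,5), '.' pass, move down to (8,5)
Step 11: at (8,5) — EXIT via bottom edge, pos 5
Distinct cells visited: 11 (path length 11)

Answer: 11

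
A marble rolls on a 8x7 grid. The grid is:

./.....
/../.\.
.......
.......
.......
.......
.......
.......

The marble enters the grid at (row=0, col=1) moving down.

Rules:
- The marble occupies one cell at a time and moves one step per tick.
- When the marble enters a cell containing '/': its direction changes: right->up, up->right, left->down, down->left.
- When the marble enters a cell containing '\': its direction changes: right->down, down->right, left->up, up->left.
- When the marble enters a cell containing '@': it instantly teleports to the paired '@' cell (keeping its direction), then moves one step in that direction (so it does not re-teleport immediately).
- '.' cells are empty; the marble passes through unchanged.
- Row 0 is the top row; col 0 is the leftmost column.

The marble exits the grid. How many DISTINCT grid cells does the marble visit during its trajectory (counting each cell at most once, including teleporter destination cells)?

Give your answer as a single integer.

Answer: 2

Derivation:
Step 1: enter (0,1), '/' deflects down->left, move left to (0,0)
Step 2: enter (0,0), '.' pass, move left to (0,-1)
Step 3: at (0,-1) — EXIT via left edge, pos 0
Distinct cells visited: 2 (path length 2)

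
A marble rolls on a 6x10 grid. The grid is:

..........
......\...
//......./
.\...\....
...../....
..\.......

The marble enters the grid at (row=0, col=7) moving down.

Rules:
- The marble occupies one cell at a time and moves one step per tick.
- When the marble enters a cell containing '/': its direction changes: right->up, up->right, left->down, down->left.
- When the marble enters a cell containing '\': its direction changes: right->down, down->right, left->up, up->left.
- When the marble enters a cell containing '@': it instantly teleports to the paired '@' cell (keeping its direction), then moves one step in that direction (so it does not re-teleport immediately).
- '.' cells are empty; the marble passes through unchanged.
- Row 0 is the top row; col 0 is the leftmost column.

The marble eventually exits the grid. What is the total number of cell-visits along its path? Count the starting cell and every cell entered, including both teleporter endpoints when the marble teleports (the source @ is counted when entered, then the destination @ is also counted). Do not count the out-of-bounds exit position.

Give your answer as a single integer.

Answer: 6

Derivation:
Step 1: enter (0,7), '.' pass, move down to (1,7)
Step 2: enter (1,7), '.' pass, move down to (2,7)
Step 3: enter (2,7), '.' pass, move down to (3,7)
Step 4: enter (3,7), '.' pass, move down to (4,7)
Step 5: enter (4,7), '.' pass, move down to (5,7)
Step 6: enter (5,7), '.' pass, move down to (6,7)
Step 7: at (6,7) — EXIT via bottom edge, pos 7
Path length (cell visits): 6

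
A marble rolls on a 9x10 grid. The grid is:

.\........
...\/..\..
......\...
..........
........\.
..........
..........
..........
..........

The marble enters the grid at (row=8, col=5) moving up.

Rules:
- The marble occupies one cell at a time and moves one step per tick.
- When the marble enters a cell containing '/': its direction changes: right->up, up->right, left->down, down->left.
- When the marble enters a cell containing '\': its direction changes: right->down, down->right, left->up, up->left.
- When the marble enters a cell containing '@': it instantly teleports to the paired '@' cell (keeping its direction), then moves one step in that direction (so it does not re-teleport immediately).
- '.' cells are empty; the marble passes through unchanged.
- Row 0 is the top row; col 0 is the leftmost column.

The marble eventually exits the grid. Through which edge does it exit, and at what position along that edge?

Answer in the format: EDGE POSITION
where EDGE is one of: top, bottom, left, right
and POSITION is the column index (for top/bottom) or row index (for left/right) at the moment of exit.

Answer: top 5

Derivation:
Step 1: enter (8,5), '.' pass, move up to (7,5)
Step 2: enter (7,5), '.' pass, move up to (6,5)
Step 3: enter (6,5), '.' pass, move up to (5,5)
Step 4: enter (5,5), '.' pass, move up to (4,5)
Step 5: enter (4,5), '.' pass, move up to (3,5)
Step 6: enter (3,5), '.' pass, move up to (2,5)
Step 7: enter (2,5), '.' pass, move up to (1,5)
Step 8: enter (1,5), '.' pass, move up to (0,5)
Step 9: enter (0,5), '.' pass, move up to (-1,5)
Step 10: at (-1,5) — EXIT via top edge, pos 5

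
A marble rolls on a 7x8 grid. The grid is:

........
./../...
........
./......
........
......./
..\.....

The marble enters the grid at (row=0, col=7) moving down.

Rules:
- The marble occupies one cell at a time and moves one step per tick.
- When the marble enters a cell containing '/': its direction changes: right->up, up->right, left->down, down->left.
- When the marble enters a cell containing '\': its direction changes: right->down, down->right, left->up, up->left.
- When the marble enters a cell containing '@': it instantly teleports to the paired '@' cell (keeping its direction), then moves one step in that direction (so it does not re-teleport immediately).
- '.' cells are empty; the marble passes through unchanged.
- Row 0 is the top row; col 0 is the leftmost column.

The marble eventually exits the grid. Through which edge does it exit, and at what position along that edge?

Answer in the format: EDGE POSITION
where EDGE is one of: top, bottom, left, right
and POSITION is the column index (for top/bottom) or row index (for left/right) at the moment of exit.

Step 1: enter (0,7), '.' pass, move down to (1,7)
Step 2: enter (1,7), '.' pass, move down to (2,7)
Step 3: enter (2,7), '.' pass, move down to (3,7)
Step 4: enter (3,7), '.' pass, move down to (4,7)
Step 5: enter (4,7), '.' pass, move down to (5,7)
Step 6: enter (5,7), '/' deflects down->left, move left to (5,6)
Step 7: enter (5,6), '.' pass, move left to (5,5)
Step 8: enter (5,5), '.' pass, move left to (5,4)
Step 9: enter (5,4), '.' pass, move left to (5,3)
Step 10: enter (5,3), '.' pass, move left to (5,2)
Step 11: enter (5,2), '.' pass, move left to (5,1)
Step 12: enter (5,1), '.' pass, move left to (5,0)
Step 13: enter (5,0), '.' pass, move left to (5,-1)
Step 14: at (5,-1) — EXIT via left edge, pos 5

Answer: left 5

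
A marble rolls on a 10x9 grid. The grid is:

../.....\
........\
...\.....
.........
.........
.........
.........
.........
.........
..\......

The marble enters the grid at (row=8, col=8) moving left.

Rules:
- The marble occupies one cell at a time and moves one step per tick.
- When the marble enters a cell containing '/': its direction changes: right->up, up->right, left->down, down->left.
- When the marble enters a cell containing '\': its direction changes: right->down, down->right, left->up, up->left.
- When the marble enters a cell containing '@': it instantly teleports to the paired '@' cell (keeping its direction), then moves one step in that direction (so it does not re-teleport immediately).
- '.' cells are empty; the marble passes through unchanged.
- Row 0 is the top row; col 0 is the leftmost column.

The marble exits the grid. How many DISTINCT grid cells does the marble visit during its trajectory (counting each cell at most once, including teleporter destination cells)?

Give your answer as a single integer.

Step 1: enter (8,8), '.' pass, move left to (8,7)
Step 2: enter (8,7), '.' pass, move left to (8,6)
Step 3: enter (8,6), '.' pass, move left to (8,5)
Step 4: enter (8,5), '.' pass, move left to (8,4)
Step 5: enter (8,4), '.' pass, move left to (8,3)
Step 6: enter (8,3), '.' pass, move left to (8,2)
Step 7: enter (8,2), '.' pass, move left to (8,1)
Step 8: enter (8,1), '.' pass, move left to (8,0)
Step 9: enter (8,0), '.' pass, move left to (8,-1)
Step 10: at (8,-1) — EXIT via left edge, pos 8
Distinct cells visited: 9 (path length 9)

Answer: 9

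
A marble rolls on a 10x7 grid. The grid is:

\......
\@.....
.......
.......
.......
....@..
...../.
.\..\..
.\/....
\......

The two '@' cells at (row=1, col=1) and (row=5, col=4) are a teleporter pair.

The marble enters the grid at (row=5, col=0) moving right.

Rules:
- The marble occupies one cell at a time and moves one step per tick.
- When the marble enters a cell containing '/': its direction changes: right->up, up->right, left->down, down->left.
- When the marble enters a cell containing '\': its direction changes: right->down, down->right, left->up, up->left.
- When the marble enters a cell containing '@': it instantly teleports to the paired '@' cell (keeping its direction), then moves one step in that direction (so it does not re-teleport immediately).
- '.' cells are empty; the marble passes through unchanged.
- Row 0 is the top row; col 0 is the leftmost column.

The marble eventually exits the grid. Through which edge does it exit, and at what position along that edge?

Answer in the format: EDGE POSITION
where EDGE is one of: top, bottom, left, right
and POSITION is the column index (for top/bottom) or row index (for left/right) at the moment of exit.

Step 1: enter (5,0), '.' pass, move right to (5,1)
Step 2: enter (5,1), '.' pass, move right to (5,2)
Step 3: enter (5,2), '.' pass, move right to (5,3)
Step 4: enter (5,3), '.' pass, move right to (5,4)
Step 5: enter (5,4), '@' teleport (5,4)->(1,1), also enter (1,1), move right to (1,2)
Step 6: enter (1,2), '.' pass, move right to (1,3)
Step 7: enter (1,3), '.' pass, move right to (1,4)
Step 8: enter (1,4), '.' pass, move right to (1,5)
Step 9: enter (1,5), '.' pass, move right to (1,6)
Step 10: enter (1,6), '.' pass, move right to (1,7)
Step 11: at (1,7) — EXIT via right edge, pos 1

Answer: right 1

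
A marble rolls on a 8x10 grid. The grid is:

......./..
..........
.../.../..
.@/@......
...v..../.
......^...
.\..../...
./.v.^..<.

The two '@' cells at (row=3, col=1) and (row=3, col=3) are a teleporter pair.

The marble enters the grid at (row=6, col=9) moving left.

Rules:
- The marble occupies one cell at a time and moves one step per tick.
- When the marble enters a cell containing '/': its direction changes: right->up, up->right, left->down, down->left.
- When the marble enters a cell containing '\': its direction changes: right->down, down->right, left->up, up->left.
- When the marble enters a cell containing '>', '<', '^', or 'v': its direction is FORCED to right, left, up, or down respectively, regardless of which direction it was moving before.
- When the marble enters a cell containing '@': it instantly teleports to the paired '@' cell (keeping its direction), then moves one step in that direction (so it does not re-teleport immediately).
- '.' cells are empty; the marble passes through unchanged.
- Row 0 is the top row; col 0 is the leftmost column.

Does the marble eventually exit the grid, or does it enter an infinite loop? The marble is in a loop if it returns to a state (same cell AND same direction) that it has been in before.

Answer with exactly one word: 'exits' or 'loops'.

Answer: exits

Derivation:
Step 1: enter (6,9), '.' pass, move left to (6,8)
Step 2: enter (6,8), '.' pass, move left to (6,7)
Step 3: enter (6,7), '.' pass, move left to (6,6)
Step 4: enter (6,6), '/' deflects left->down, move down to (7,6)
Step 5: enter (7,6), '.' pass, move down to (8,6)
Step 6: at (8,6) — EXIT via bottom edge, pos 6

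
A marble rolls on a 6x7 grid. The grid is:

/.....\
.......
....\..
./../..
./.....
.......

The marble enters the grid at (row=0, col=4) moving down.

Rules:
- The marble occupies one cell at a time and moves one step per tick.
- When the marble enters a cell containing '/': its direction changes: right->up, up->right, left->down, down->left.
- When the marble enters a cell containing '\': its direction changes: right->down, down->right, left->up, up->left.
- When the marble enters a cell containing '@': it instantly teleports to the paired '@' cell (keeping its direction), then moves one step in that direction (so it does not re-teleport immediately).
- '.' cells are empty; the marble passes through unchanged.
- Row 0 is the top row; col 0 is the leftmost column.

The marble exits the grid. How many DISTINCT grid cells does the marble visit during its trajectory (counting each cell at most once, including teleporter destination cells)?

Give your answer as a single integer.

Step 1: enter (0,4), '.' pass, move down to (1,4)
Step 2: enter (1,4), '.' pass, move down to (2,4)
Step 3: enter (2,4), '\' deflects down->right, move right to (2,5)
Step 4: enter (2,5), '.' pass, move right to (2,6)
Step 5: enter (2,6), '.' pass, move right to (2,7)
Step 6: at (2,7) — EXIT via right edge, pos 2
Distinct cells visited: 5 (path length 5)

Answer: 5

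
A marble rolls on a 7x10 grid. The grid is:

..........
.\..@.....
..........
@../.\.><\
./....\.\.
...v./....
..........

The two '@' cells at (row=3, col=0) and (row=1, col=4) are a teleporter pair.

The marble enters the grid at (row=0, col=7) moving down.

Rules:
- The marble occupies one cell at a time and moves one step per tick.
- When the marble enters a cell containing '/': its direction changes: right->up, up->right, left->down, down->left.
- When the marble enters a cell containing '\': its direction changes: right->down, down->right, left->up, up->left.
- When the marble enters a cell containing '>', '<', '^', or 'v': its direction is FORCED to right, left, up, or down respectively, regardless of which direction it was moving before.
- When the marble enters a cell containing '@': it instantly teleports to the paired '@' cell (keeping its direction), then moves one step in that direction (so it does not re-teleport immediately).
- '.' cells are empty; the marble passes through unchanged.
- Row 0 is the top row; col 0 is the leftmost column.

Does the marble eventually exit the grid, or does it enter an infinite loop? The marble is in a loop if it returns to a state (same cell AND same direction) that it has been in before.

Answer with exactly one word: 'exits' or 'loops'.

Answer: loops

Derivation:
Step 1: enter (0,7), '.' pass, move down to (1,7)
Step 2: enter (1,7), '.' pass, move down to (2,7)
Step 3: enter (2,7), '.' pass, move down to (3,7)
Step 4: enter (3,7), '>' forces down->right, move right to (3,8)
Step 5: enter (3,8), '<' forces right->left, move left to (3,7)
Step 6: enter (3,7), '>' forces left->right, move right to (3,8)
Step 7: at (3,8) dir=right — LOOP DETECTED (seen before)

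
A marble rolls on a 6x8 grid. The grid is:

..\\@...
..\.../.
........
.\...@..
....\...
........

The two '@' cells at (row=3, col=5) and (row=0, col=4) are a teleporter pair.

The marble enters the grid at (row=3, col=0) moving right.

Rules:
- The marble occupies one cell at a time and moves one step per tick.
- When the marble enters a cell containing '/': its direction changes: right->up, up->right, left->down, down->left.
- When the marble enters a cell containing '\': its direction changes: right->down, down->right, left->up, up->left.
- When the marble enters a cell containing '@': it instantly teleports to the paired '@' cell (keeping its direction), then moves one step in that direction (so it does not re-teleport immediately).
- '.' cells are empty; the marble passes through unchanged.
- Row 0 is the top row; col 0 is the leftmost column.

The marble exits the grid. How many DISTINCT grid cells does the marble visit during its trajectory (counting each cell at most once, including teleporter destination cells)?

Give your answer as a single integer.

Answer: 4

Derivation:
Step 1: enter (3,0), '.' pass, move right to (3,1)
Step 2: enter (3,1), '\' deflects right->down, move down to (4,1)
Step 3: enter (4,1), '.' pass, move down to (5,1)
Step 4: enter (5,1), '.' pass, move down to (6,1)
Step 5: at (6,1) — EXIT via bottom edge, pos 1
Distinct cells visited: 4 (path length 4)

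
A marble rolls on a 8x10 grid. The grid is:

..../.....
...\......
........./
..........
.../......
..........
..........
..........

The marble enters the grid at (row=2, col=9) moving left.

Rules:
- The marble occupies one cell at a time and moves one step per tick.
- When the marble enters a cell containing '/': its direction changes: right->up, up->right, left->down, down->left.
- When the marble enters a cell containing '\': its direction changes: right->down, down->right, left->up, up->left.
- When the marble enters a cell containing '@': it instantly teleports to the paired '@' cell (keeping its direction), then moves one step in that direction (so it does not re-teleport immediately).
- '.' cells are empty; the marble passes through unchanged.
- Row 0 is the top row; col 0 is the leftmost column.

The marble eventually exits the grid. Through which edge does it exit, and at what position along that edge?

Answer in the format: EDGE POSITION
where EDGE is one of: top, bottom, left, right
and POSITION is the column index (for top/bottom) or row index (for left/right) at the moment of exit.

Step 1: enter (2,9), '/' deflects left->down, move down to (3,9)
Step 2: enter (3,9), '.' pass, move down to (4,9)
Step 3: enter (4,9), '.' pass, move down to (5,9)
Step 4: enter (5,9), '.' pass, move down to (6,9)
Step 5: enter (6,9), '.' pass, move down to (7,9)
Step 6: enter (7,9), '.' pass, move down to (8,9)
Step 7: at (8,9) — EXIT via bottom edge, pos 9

Answer: bottom 9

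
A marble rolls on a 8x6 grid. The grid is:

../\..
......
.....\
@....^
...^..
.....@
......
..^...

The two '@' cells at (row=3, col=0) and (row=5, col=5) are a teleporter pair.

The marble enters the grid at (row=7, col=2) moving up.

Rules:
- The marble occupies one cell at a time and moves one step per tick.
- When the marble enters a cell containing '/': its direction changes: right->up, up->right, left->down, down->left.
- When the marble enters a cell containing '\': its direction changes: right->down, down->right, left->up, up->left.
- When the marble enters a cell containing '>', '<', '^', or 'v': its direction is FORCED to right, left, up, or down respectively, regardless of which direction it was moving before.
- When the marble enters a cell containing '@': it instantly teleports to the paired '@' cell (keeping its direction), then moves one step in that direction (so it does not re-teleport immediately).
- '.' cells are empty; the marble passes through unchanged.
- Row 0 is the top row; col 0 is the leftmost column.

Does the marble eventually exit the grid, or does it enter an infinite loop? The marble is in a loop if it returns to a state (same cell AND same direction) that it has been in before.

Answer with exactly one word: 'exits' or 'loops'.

Step 1: enter (7,2), '^' forces up->up, move up to (6,2)
Step 2: enter (6,2), '.' pass, move up to (5,2)
Step 3: enter (5,2), '.' pass, move up to (4,2)
Step 4: enter (4,2), '.' pass, move up to (3,2)
Step 5: enter (3,2), '.' pass, move up to (2,2)
Step 6: enter (2,2), '.' pass, move up to (1,2)
Step 7: enter (1,2), '.' pass, move up to (0,2)
Step 8: enter (0,2), '/' deflects up->right, move right to (0,3)
Step 9: enter (0,3), '\' deflects right->down, move down to (1,3)
Step 10: enter (1,3), '.' pass, move down to (2,3)
Step 11: enter (2,3), '.' pass, move down to (3,3)
Step 12: enter (3,3), '.' pass, move down to (4,3)
Step 13: enter (4,3), '^' forces down->up, move up to (3,3)
Step 14: enter (3,3), '.' pass, move up to (2,3)
Step 15: enter (2,3), '.' pass, move up to (1,3)
Step 16: enter (1,3), '.' pass, move up to (0,3)
Step 17: enter (0,3), '\' deflects up->left, move left to (0,2)
Step 18: enter (0,2), '/' deflects left->down, move down to (1,2)
Step 19: enter (1,2), '.' pass, move down to (2,2)
Step 20: enter (2,2), '.' pass, move down to (3,2)
Step 21: enter (3,2), '.' pass, move down to (4,2)
Step 22: enter (4,2), '.' pass, move down to (5,2)
Step 23: enter (5,2), '.' pass, move down to (6,2)
Step 24: enter (6,2), '.' pass, move down to (7,2)
Step 25: enter (7,2), '^' forces down->up, move up to (6,2)
Step 26: at (6,2) dir=up — LOOP DETECTED (seen before)

Answer: loops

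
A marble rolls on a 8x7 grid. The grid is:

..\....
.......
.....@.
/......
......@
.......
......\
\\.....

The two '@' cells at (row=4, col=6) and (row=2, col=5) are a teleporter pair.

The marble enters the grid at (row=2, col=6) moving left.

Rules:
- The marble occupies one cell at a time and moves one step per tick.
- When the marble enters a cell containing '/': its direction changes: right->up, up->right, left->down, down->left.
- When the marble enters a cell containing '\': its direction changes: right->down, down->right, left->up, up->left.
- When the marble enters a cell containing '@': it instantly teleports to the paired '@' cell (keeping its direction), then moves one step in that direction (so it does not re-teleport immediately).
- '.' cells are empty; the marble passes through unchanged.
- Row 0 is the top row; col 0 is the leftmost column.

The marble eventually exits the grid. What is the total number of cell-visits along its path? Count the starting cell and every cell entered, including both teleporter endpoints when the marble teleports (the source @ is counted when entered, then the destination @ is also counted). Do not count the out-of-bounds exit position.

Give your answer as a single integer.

Step 1: enter (2,6), '.' pass, move left to (2,5)
Step 2: enter (2,5), '@' teleport (2,5)->(4,6), also enter (4,6), move left to (4,5)
Step 3: enter (4,5), '.' pass, move left to (4,4)
Step 4: enter (4,4), '.' pass, move left to (4,3)
Step 5: enter (4,3), '.' pass, move left to (4,2)
Step 6: enter (4,2), '.' pass, move left to (4,1)
Step 7: enter (4,1), '.' pass, move left to (4,0)
Step 8: enter (4,0), '.' pass, move left to (4,-1)
Step 9: at (4,-1) — EXIT via left edge, pos 4
Path length (cell visits): 9

Answer: 9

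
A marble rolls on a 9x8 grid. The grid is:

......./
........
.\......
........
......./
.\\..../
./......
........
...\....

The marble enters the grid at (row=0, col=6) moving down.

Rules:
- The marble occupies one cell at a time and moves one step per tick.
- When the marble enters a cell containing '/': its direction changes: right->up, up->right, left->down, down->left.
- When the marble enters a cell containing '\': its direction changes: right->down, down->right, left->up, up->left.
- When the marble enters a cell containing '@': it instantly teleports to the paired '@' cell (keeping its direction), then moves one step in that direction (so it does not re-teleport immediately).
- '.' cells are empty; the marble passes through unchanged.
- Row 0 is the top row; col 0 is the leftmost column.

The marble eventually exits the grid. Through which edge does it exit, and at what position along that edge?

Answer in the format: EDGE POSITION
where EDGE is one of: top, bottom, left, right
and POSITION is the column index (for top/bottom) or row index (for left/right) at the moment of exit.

Step 1: enter (0,6), '.' pass, move down to (1,6)
Step 2: enter (1,6), '.' pass, move down to (2,6)
Step 3: enter (2,6), '.' pass, move down to (3,6)
Step 4: enter (3,6), '.' pass, move down to (4,6)
Step 5: enter (4,6), '.' pass, move down to (5,6)
Step 6: enter (5,6), '.' pass, move down to (6,6)
Step 7: enter (6,6), '.' pass, move down to (7,6)
Step 8: enter (7,6), '.' pass, move down to (8,6)
Step 9: enter (8,6), '.' pass, move down to (9,6)
Step 10: at (9,6) — EXIT via bottom edge, pos 6

Answer: bottom 6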